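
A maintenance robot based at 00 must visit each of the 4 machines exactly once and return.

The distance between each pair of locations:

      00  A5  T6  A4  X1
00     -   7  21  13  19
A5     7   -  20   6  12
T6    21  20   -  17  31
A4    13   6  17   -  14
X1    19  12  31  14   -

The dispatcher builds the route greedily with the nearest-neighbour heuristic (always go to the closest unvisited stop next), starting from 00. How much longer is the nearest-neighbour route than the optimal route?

00: A5=7, A4=13, X1=19, T6=21 ⇒ A5
A5: A4=6, X1=12, T6=20 ⇒ A4
A4: X1=14, T6=17 ⇒ X1
X1: T6=31 ⇒ T6
NN route 00 → A5 → A4 → X1 → T6 → 00 costs 79.
Optimal: 00 → A5 → X1 → A4 → T6 → 00 costs 71 (by enumerating all 12 distinct tours).
Excess = 79 − 71 = 8.

The nearest-neighbour route is 8 longer than optimal.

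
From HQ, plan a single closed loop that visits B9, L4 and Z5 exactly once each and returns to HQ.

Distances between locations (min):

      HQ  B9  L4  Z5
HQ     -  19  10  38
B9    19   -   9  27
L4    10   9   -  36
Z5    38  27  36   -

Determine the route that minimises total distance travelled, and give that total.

HQ→B9→L4→Z5→HQ: 19+9+36+38 = 102
HQ→B9→Z5→L4→HQ: 19+27+36+10 = 92
HQ→L4→B9→Z5→HQ: 10+9+27+38 = 84
The minimum is 84.
One optimal route: HQ → L4 → B9 → Z5 → HQ (or its reverse).

Shortest round trip = 84 min.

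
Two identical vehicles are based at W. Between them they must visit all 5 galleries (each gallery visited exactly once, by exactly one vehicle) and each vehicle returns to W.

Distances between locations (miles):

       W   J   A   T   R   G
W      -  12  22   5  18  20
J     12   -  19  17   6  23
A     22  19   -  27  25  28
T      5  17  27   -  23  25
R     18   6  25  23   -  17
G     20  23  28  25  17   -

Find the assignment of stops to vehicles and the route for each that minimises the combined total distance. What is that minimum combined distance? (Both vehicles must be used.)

There are 2^4 − 1 = 15 ways to divide the 5 stops into two non-empty groups. For each, the best each vehicle can do is its own shortest tour through its group:
  {J} + {A, T, R, G}: 24 + 94 = 118
  {A} + {J, T, R, G}: 44 + 65 = 109
  {J, A} + {T, R, G}: 53 + 65 = 118
  {T} + {J, A, R, G}: 10 + 84 = 94
  {J, T} + {A, R, G}: 34 + 84 = 118
  {A, T} + {J, R, G}: 54 + 55 = 109
  … (15 splits in total)
Best: vehicle 1 W → T → W = 10; vehicle 2 W → A → J → R → G → W = 84; combined 94.

94 miles — the smallest possible combined total.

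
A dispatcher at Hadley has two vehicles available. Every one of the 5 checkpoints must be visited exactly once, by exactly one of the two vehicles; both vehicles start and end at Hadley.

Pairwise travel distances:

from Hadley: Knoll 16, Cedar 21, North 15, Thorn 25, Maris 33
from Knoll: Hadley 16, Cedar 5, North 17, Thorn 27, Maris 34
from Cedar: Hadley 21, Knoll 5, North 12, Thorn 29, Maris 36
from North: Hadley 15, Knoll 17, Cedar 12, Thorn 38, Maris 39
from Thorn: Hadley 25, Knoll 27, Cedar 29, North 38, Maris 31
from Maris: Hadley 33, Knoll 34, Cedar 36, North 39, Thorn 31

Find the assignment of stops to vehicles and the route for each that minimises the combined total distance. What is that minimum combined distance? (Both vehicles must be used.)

Check every non-empty split of the stops between the two vehicles; for each half take its own optimal tour:
  {Knoll} + {Cedar, North, Thorn, Maris}: 32 + 119 = 151
  {Cedar} + {Knoll, North, Thorn, Maris}: 42 + 122 = 164
  {Knoll, Cedar} + {North, Thorn, Maris}: 42 + 110 = 152
  {North} + {Knoll, Cedar, Thorn, Maris}: 30 + 113 = 143
  {Knoll, North} + {Cedar, Thorn, Maris}: 48 + 113 = 161
  {Cedar, North} + {Knoll, Thorn, Maris}: 48 + 106 = 154
  … (15 splits in total)
  {Knoll, Cedar, North} + {Thorn, Maris}: 48 + 89 = 137  ← best
Best: vehicle 1 Hadley → Knoll → Cedar → North → Hadley = 48; vehicle 2 Hadley → Thorn → Maris → Hadley = 89; combined 137.

Minimum combined distance: 137.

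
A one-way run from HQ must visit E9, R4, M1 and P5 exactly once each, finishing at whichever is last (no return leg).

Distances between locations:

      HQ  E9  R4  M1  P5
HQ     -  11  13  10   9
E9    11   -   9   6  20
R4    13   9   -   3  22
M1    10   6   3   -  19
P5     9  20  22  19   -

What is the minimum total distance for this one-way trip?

There are 4! = 24 possible orderings.
HQ → E9 → R4 → M1 → P5: 11+9+3+19 = 42
HQ → E9 → R4 → P5 → M1: 11+9+22+19 = 61
HQ → E9 → M1 → R4 → P5: 11+6+3+22 = 42
HQ → E9 → M1 → P5 → R4: 11+6+19+22 = 58
HQ → E9 → P5 → R4 → M1: 11+20+22+3 = 56
HQ → E9 → P5 → M1 → R4: 11+20+19+3 = 53
HQ → R4 → E9 → M1 → P5: 13+9+6+19 = 47
HQ → R4 → E9 → P5 → M1: 13+9+20+19 = 61
HQ → R4 → M1 → E9 → P5: 13+3+6+20 = 42
HQ → R4 → M1 → P5 → E9: 13+3+19+20 = 55
HQ → R4 → P5 → E9 → M1: 13+22+20+6 = 61
HQ → R4 → P5 → M1 → E9: 13+22+19+6 = 60
HQ → M1 → E9 → R4 → P5: 10+6+9+22 = 47
HQ → M1 → E9 → P5 → R4: 10+6+20+22 = 58
… (10 more)
HQ → P5 → E9 → M1 → R4: 9+20+6+3 = 38  ← best
The minimum is 38.
One shortest path: HQ → P5 → E9 → M1 → R4.

Shortest open route: 38.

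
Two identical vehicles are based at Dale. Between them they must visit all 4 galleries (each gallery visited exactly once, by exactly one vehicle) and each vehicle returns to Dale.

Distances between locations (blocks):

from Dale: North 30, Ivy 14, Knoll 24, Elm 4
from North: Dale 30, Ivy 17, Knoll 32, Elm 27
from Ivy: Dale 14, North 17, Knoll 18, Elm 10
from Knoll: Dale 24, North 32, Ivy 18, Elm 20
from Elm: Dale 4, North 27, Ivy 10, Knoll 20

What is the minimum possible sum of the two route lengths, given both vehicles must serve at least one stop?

Minimum combined distance: 95 blocks.

Try each way of splitting the stops between the two vehicles (each non-empty) and, for each split, find the best tour for each vehicle:
  {North} + {Ivy, Knoll, Elm}: 60 + 56 = 116
  {Ivy} + {North, Knoll, Elm}: 28 + 86 = 114
  {North, Ivy} + {Knoll, Elm}: 61 + 48 = 109
  {Knoll} + {North, Ivy, Elm}: 48 + 61 = 109
  {North, Knoll} + {Ivy, Elm}: 86 + 28 = 114
  {Ivy, Knoll} + {North, Elm}: 56 + 61 = 117
  … (7 splits in total)
  {North, Ivy, Knoll} + {Elm}: 87 + 8 = 95  ← best
Best: vehicle 1 Dale → Ivy → North → Knoll → Dale = 87; vehicle 2 Dale → Elm → Dale = 8; combined 95.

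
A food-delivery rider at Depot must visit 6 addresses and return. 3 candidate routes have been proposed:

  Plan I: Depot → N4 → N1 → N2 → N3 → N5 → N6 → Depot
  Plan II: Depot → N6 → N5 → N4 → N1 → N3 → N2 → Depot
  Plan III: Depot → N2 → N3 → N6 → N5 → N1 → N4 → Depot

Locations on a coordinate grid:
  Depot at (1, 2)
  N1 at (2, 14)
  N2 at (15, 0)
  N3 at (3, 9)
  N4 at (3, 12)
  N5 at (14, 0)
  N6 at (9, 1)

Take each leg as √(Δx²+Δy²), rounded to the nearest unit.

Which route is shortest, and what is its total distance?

Plan I: 10 + 2 + 19 + 15 + 14 + 5 + 8 = 73
Plan II: 8 + 5 + 16 + 2 + 5 + 15 + 14 = 65
Plan III: 14 + 15 + 10 + 5 + 18 + 2 + 10 = 74

Shortest is Plan II, total 65.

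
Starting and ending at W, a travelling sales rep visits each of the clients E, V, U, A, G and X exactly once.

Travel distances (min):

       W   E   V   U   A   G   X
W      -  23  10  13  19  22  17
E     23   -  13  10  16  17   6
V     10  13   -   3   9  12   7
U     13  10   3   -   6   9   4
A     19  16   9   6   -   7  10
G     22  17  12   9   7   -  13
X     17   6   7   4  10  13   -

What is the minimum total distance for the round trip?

There are 360 distinct closed tours to check (reversals are equivalent).
W→E→V→U→A→G→X→W: 23+13+3+6+7+13+17 = 82
W→E→V→U→A→X→G→W: 23+13+3+6+10+13+22 = 90
W→E→V→U→G→A→X→W: 23+13+3+9+7+10+17 = 82
W→E→V→U→G→X→A→W: 23+13+3+9+13+10+19 = 90
W→E→V→U→X→A→G→W: 23+13+3+4+10+7+22 = 82
W→E→V→U→X→G→A→W: 23+13+3+4+13+7+19 = 82
W→E→V→A→U→G→X→W: 23+13+9+6+9+13+17 = 90
W→E→V→A→U→X→G→W: 23+13+9+6+4+13+22 = 90
… (352 more)
W→V→U→A→G→E→X→W: 10+3+6+7+17+6+17 = 66  ← best
The minimum is 66.
One optimal route: W → V → U → A → G → E → X → W (or its reverse).

Minimum total distance: 66 min.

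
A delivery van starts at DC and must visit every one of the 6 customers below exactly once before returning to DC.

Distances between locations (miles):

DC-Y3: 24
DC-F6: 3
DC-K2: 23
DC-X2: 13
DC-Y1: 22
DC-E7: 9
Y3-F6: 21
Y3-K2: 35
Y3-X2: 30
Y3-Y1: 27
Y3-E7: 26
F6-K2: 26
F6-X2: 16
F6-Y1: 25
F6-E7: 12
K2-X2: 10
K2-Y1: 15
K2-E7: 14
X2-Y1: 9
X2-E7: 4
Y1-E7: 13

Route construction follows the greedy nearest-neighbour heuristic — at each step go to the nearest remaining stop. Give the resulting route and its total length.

Total distance 102 miles via the nearest-neighbour route DC → F6 → E7 → X2 → Y1 → K2 → Y3 → DC.

DC → [F6:3 / E7:9 / X2:13 / Y1:22 / K2:23 / Y3:24] → F6 (3)
F6 → [E7:12 / X2:16 / Y3:21 / Y1:25 / K2:26] → E7 (12)
E7 → [X2:4 / Y1:13 / K2:14 / Y3:26] → X2 (4)
X2 → [Y1:9 / K2:10 / Y3:30] → Y1 (9)
Y1 → [K2:15 / Y3:27] → K2 (15)
K2 → [Y3:35] → Y3 (35)
Return Y3→DC: 24.
Total = 3 + 12 + 4 + 9 + 15 + 35 + 24 = 102.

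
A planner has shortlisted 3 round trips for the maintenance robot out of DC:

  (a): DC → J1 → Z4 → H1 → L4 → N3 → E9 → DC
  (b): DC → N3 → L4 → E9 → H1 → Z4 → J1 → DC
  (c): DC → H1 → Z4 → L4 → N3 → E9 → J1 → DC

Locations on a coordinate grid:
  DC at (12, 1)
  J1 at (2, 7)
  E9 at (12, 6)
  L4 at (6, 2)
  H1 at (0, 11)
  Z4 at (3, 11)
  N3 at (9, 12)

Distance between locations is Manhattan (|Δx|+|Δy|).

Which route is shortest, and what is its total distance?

(a): 16 + 5 + 3 + 15 + 13 + 9 + 5 = 66
(b): 14 + 13 + 10 + 17 + 3 + 5 + 16 = 78
(c): 22 + 3 + 12 + 13 + 9 + 11 + 16 = 86

Shortest is (a), total 66.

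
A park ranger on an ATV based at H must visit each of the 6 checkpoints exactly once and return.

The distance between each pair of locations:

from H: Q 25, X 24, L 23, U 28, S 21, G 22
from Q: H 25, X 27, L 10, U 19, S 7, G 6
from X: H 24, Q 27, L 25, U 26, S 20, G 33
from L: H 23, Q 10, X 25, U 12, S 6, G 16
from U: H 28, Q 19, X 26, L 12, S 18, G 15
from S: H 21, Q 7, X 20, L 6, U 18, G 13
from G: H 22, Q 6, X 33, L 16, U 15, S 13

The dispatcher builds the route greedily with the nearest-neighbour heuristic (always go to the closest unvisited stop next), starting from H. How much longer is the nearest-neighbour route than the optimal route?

H: S=21, G=22, L=23, X=24, Q=25, U=28 ⇒ S
S: L=6, Q=7, G=13, U=18, X=20 ⇒ L
L: Q=10, U=12, G=16, X=25 ⇒ Q
Q: G=6, U=19, X=27 ⇒ G
G: U=15, X=33 ⇒ U
U: X=26 ⇒ X
NN route H → S → L → Q → G → U → X → H costs 108.
Optimal: H → X → U → L → S → Q → G → H costs 103 (by enumerating all 360 distinct tours).
Excess = 108 − 103 = 5.

Excess over optimum: 5.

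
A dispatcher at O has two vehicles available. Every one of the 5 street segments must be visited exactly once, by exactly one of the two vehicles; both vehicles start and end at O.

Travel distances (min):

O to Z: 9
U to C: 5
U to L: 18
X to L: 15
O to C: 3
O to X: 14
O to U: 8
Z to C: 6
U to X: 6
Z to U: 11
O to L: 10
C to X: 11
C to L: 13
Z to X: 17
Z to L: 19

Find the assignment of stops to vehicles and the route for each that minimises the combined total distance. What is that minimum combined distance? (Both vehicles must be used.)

57 min — the smallest possible combined total.

Check every non-empty split of the stops between the two vehicles; for each half take its own optimal tour:
  {Z} + {U, C, X, L}: 18 + 39 = 57
  {U} + {Z, C, X, L}: 16 + 51 = 67
  {Z, U} + {C, X, L}: 28 + 39 = 67
  {C} + {Z, U, X, L}: 6 + 51 = 57
  {Z, C} + {U, X, L}: 18 + 39 = 57
  {U, C} + {Z, X, L}: 16 + 51 = 67
  … (15 splits in total)
Best: vehicle 1 O → Z → O = 18; vehicle 2 O → C → U → X → L → O = 39; combined 57.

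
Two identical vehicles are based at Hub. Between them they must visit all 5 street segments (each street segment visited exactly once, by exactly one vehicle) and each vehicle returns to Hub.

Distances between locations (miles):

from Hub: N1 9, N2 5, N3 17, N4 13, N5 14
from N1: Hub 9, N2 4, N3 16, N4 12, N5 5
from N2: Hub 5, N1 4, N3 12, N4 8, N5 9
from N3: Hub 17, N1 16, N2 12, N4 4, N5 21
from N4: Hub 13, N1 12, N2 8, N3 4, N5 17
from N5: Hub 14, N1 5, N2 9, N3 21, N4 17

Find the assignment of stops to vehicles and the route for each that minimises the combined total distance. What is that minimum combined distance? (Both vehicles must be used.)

Try each way of splitting the stops between the two vehicles (each non-empty) and, for each split, find the best tour for each vehicle:
  {N1} + {N2, N3, N4, N5}: 18 + 52 = 70
  {N2} + {N1, N3, N4, N5}: 10 + 52 = 62
  {N1, N2} + {N3, N4, N5}: 18 + 52 = 70
  {N3} + {N1, N2, N4, N5}: 34 + 44 = 78
  {N1, N3} + {N2, N4, N5}: 42 + 44 = 86
  {N2, N3} + {N1, N4, N5}: 34 + 44 = 78
  … (15 splits in total)
Best: vehicle 1 Hub → N2 → Hub = 10; vehicle 2 Hub → N1 → N5 → N3 → N4 → Hub = 52; combined 62.

62 miles — the smallest possible combined total.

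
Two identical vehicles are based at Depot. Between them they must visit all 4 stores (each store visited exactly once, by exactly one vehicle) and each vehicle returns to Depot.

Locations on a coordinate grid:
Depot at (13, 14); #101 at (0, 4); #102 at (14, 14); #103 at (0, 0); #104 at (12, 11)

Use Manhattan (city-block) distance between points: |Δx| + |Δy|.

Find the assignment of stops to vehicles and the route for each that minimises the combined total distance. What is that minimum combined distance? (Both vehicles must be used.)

Check every non-empty split of the stops between the two vehicles; for each half take its own optimal tour:
  {#101} + {#102, #103, #104}: 46 + 56 = 102
  {#102} + {#101, #103, #104}: 2 + 54 = 56
  {#101, #102} + {#103, #104}: 48 + 54 = 102
  {#103} + {#101, #102, #104}: 54 + 48 = 102
  {#101, #103} + {#102, #104}: 54 + 10 = 64
  {#102, #103} + {#101, #104}: 56 + 46 = 102
  … (7 splits in total)
Best: vehicle 1 Depot → #102 → Depot = 2; vehicle 2 Depot → #101 → #103 → #104 → Depot = 54; combined 56.

Minimum combined distance: 56.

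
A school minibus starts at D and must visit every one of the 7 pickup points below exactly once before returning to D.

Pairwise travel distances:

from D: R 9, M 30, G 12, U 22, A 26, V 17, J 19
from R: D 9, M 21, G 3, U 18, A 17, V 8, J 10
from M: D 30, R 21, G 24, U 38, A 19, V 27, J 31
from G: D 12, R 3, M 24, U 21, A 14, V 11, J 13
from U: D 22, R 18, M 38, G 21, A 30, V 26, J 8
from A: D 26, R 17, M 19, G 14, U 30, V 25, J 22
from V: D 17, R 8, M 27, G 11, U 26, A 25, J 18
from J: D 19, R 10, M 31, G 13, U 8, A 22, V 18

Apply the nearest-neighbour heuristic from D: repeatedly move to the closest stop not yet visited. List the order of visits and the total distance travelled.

At D the remaining stops are R 9, G 12, V 17, J 19, U 22, A 26, M 30; go to R.
At R the remaining stops are G 3, V 8, J 10, A 17, U 18, M 21; go to G.
At G the remaining stops are V 11, J 13, A 14, U 21, M 24; go to V.
At V the remaining stops are J 18, A 25, U 26, M 27; go to J.
At J the remaining stops are U 8, A 22, M 31; go to U.
At U the remaining stops are A 30, M 38; go to A.
At A the remaining stops are M 19; go to M.
Return M→D: 30.
Total = 9 + 3 + 11 + 18 + 8 + 30 + 19 + 30 = 128.

128 along D → R → G → V → J → U → A → M → D.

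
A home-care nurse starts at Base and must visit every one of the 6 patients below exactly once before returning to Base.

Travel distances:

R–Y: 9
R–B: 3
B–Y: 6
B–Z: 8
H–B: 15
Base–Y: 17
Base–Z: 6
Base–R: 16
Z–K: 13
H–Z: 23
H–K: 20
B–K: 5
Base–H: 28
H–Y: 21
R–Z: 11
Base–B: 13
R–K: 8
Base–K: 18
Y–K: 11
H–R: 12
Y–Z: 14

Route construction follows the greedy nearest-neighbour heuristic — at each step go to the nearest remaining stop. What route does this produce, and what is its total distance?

Nearest-neighbour total = 85; route Base → Z → B → R → K → Y → H → Base.

Base → [Z:6 / B:13 / R:16 / Y:17 / K:18 / H:28] → Z (6)
Z → [B:8 / R:11 / K:13 / Y:14 / H:23] → B (8)
B → [R:3 / K:5 / Y:6 / H:15] → R (3)
R → [K:8 / Y:9 / H:12] → K (8)
K → [Y:11 / H:20] → Y (11)
Y → [H:21] → H (21)
Return H→Base: 28.
Total = 6 + 8 + 3 + 8 + 11 + 21 + 28 = 85.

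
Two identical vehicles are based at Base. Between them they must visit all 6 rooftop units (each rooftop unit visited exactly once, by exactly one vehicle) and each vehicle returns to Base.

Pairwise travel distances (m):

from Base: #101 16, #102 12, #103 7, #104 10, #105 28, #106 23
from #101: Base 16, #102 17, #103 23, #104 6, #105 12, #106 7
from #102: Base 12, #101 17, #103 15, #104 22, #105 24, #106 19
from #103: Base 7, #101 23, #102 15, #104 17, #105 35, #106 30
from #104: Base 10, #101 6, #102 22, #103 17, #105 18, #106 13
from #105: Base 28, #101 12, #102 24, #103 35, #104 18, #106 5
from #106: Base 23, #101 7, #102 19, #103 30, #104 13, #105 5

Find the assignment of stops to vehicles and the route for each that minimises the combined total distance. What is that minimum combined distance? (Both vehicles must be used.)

Check every non-empty split of the stops between the two vehicles; for each half take its own optimal tour:
  {#101} + {#102, #103, #104, #105, #106}: 32 + 74 = 106
  {#102} + {#101, #103, #104, #105, #106}: 24 + 70 = 94
  {#101, #102} + {#103, #104, #105, #106}: 45 + 70 = 115
  {#103} + {#101, #102, #104, #105, #106}: 14 + 64 = 78
  {#101, #103} + {#102, #104, #105, #106}: 46 + 64 = 110
  {#102, #103} + {#101, #104, #105, #106}: 34 + 56 = 90
  … (31 splits in total)
Best: vehicle 1 Base → #103 → Base = 14; vehicle 2 Base → #102 → #105 → #106 → #101 → #104 → Base = 64; combined 78.

78 m — the smallest possible combined total.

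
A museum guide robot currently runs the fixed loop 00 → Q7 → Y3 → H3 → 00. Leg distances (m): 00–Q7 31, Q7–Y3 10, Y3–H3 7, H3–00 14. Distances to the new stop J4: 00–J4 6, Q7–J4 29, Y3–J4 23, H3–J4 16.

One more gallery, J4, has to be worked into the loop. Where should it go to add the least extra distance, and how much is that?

Insertion cost between consecutive stops i–j is d(i,J4) + d(J4,j) − d(i,j):
  between 00 and Q7: 6 + 29 − 31 = 4
  between Q7 and Y3: 29 + 23 − 10 = 42
  between Y3 and H3: 23 + 16 − 7 = 32
  between H3 and 00: 16 + 6 − 14 = 8
Cheapest insertion is between 00 and Q7, adding 4.
New total = 62 + 4 = 66.

Minimum extra distance: 4 m, inserting J4 between 00 and Q7.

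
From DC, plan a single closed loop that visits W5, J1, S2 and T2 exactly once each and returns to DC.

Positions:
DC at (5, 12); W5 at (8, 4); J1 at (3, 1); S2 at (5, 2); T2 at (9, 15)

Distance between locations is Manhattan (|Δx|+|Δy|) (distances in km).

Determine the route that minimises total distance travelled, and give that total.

Minimum total distance: 40 km.

There are 12 distinct closed tours to check (reversals are equivalent).
DC-W5-J1-S2-T2-DC: 11+8+3+17+7 = 46
DC-W5-J1-T2-S2-DC: 11+8+20+17+10 = 66
DC-W5-S2-J1-T2-DC: 11+5+3+20+7 = 46
DC-W5-S2-T2-J1-DC: 11+5+17+20+13 = 66
DC-W5-T2-J1-S2-DC: 11+12+20+3+10 = 56
DC-W5-T2-S2-J1-DC: 11+12+17+3+13 = 56
DC-J1-W5-S2-T2-DC: 13+8+5+17+7 = 50
DC-J1-W5-T2-S2-DC: 13+8+12+17+10 = 60
DC-J1-S2-W5-T2-DC: 13+3+5+12+7 = 40
DC-J1-T2-W5-S2-DC: 13+20+12+5+10 = 60
DC-S2-W5-J1-T2-DC: 10+5+8+20+7 = 50
DC-S2-J1-W5-T2-DC: 10+3+8+12+7 = 40
The minimum is 40.
One optimal route: DC → J1 → S2 → W5 → T2 → DC (or its reverse).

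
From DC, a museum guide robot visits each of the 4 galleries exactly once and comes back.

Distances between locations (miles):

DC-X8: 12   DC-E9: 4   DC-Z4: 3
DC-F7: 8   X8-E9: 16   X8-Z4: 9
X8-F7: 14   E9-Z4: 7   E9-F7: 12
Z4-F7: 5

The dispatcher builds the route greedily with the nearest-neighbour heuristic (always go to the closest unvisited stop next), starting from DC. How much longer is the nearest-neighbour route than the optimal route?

From DC: Z4=3, E9=4, F7=8, X8=12 → choose Z4 (3).
From Z4: F7=5, E9=7, X8=9 → choose F7 (5).
From F7: E9=12, X8=14 → choose E9 (12).
From E9: X8=16 → choose X8 (16).
NN route DC → Z4 → F7 → E9 → X8 → DC costs 48.
Optimal: DC → X8 → Z4 → F7 → E9 → DC costs 42 (by enumerating all 12 distinct tours).
Excess = 48 − 42 = 6.

The nearest-neighbour route is 6 miles longer than optimal.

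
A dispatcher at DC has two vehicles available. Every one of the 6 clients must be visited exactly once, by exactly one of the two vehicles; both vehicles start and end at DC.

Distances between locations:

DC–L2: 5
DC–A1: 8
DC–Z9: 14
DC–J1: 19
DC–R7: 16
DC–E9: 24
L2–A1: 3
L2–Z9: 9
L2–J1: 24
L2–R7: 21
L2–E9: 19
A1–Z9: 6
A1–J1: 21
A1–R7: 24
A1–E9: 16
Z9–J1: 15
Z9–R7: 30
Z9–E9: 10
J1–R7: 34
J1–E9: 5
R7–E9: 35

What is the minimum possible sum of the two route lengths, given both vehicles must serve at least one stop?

There are 2^5 − 1 = 31 ways to divide the 6 stops into two non-empty groups. For each, the best each vehicle can do is its own shortest tour through its group:
  {L2} + {A1, Z9, J1, R7, E9}: 10 + 79 = 89
  {A1} + {L2, Z9, J1, R7, E9}: 16 + 79 = 95
  {L2, A1} + {Z9, J1, R7, E9}: 16 + 79 = 95
  {Z9} + {L2, A1, J1, R7, E9}: 28 + 79 = 107
  {L2, Z9} + {A1, J1, R7, E9}: 28 + 79 = 107
  {A1, Z9} + {L2, J1, R7, E9}: 28 + 79 = 107
  … (31 splits in total)
  {R7} + {L2, A1, Z9, J1, E9}: 32 + 48 = 80  ← best
Best: vehicle 1 DC → R7 → DC = 32; vehicle 2 DC → L2 → A1 → Z9 → E9 → J1 → DC = 48; combined 80.

Minimum combined distance: 80.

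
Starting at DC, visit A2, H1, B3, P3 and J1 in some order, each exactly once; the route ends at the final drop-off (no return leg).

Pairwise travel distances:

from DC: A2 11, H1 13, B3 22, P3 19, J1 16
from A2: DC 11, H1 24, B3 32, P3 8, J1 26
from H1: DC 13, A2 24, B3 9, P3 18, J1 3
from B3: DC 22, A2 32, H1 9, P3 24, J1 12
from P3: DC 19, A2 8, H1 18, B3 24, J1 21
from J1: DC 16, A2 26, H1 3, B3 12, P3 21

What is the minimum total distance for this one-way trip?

52 — the minimum one-way total.

There are 5! = 120 possible orderings.
DC → A2 → H1 → B3 → P3 → J1: 11+24+9+24+21 = 89
DC → A2 → H1 → B3 → J1 → P3: 11+24+9+12+21 = 77
DC → A2 → H1 → P3 → B3 → J1: 11+24+18+24+12 = 89
DC → A2 → H1 → P3 → J1 → B3: 11+24+18+21+12 = 86
DC → A2 → H1 → J1 → B3 → P3: 11+24+3+12+24 = 74
DC → A2 → H1 → J1 → P3 → B3: 11+24+3+21+24 = 83
DC → A2 → B3 → H1 → P3 → J1: 11+32+9+18+21 = 91
DC → A2 → B3 → H1 → J1 → P3: 11+32+9+3+21 = 76
DC → A2 → B3 → P3 → H1 → J1: 11+32+24+18+3 = 88
DC → A2 → B3 → P3 → J1 → H1: 11+32+24+21+3 = 91
DC → A2 → B3 → J1 → H1 → P3: 11+32+12+3+18 = 76
DC → A2 → B3 → J1 → P3 → H1: 11+32+12+21+18 = 94
DC → A2 → P3 → H1 → B3 → J1: 11+8+18+9+12 = 58
DC → A2 → P3 → H1 → J1 → B3: 11+8+18+3+12 = 52
… (106 more)
The minimum is 52.
One shortest path: DC → A2 → P3 → H1 → J1 → B3.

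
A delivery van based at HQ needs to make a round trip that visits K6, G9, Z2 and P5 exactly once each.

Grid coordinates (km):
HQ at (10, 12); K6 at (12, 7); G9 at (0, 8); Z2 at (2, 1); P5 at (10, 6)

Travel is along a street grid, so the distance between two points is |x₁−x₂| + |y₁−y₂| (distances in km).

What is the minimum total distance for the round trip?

Minimum total distance: 46 km.

With 4 stops there are 4!/2 = 12 distinct round trips (a route and its reverse cost the same).
HQ → K6 → G9 → Z2 → P5 → HQ: 7+13+9+13+6 = 48
HQ → K6 → G9 → P5 → Z2 → HQ: 7+13+12+13+19 = 64
HQ → K6 → Z2 → G9 → P5 → HQ: 7+16+9+12+6 = 50
HQ → K6 → Z2 → P5 → G9 → HQ: 7+16+13+12+14 = 62
HQ → K6 → P5 → G9 → Z2 → HQ: 7+3+12+9+19 = 50
HQ → K6 → P5 → Z2 → G9 → HQ: 7+3+13+9+14 = 46
HQ → G9 → K6 → Z2 → P5 → HQ: 14+13+16+13+6 = 62
HQ → G9 → K6 → P5 → Z2 → HQ: 14+13+3+13+19 = 62
HQ → G9 → Z2 → K6 → P5 → HQ: 14+9+16+3+6 = 48
HQ → G9 → P5 → K6 → Z2 → HQ: 14+12+3+16+19 = 64
HQ → Z2 → K6 → G9 → P5 → HQ: 19+16+13+12+6 = 66
HQ → Z2 → G9 → K6 → P5 → HQ: 19+9+13+3+6 = 50
The minimum is 46.
One optimal route: HQ → K6 → P5 → Z2 → G9 → HQ (or its reverse).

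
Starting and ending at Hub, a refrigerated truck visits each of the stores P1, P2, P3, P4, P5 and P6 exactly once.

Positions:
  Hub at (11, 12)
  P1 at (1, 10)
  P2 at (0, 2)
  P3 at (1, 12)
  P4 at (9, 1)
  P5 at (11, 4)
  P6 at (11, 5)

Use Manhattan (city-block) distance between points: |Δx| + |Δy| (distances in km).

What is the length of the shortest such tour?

44 km — the shortest possible round trip.

Hub → P1 → P2 → P3 → P4 → P5 → P6 → Hub: 12+9+11+19+5+1+7 = 64
Hub → P1 → P2 → P3 → P4 → P6 → P5 → Hub: 12+9+11+19+6+1+8 = 66
Hub → P1 → P2 → P3 → P5 → P4 → P6 → Hub: 12+9+11+18+5+6+7 = 68
Hub → P1 → P2 → P3 → P5 → P6 → P4 → Hub: 12+9+11+18+1+6+13 = 70
Hub → P1 → P2 → P3 → P6 → P4 → P5 → Hub: 12+9+11+17+6+5+8 = 68
Hub → P1 → P2 → P3 → P6 → P5 → P4 → Hub: 12+9+11+17+1+5+13 = 68
Hub → P1 → P2 → P4 → P3 → P5 → P6 → Hub: 12+9+10+19+18+1+7 = 76
Hub → P1 → P2 → P4 → P3 → P6 → P5 → Hub: 12+9+10+19+17+1+8 = 76
… (352 more)
Hub → P3 → P1 → P2 → P4 → P5 → P6 → Hub: 10+2+9+10+5+1+7 = 44  ← best
The minimum is 44.
One optimal route: Hub → P3 → P1 → P2 → P4 → P5 → P6 → Hub (or its reverse).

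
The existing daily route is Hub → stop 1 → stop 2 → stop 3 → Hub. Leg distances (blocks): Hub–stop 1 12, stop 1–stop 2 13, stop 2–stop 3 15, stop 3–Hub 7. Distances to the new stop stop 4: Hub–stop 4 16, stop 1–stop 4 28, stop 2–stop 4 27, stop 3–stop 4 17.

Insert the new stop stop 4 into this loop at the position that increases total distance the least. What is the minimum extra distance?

Insertion cost between consecutive stops i–j is d(i,stop 4) + d(stop 4,j) − d(i,j):
  between Hub and stop 1: 16 + 28 − 12 = 32
  between stop 1 and stop 2: 28 + 27 − 13 = 42
  between stop 2 and stop 3: 27 + 17 − 15 = 29
  between stop 3 and Hub: 17 + 16 − 7 = 26
Cheapest insertion is between stop 3 and Hub, adding 26.
New total = 47 + 26 = 73.

+26 blocks — insert stop 4 between stop 3 and Hub.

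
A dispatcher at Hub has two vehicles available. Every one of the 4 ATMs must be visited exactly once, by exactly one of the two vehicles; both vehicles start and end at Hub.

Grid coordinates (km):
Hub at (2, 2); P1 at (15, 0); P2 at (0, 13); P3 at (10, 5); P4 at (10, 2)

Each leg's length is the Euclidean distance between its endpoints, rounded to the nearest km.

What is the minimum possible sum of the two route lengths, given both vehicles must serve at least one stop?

Try each way of splitting the stops between the two vehicles (each non-empty) and, for each split, find the best tour for each vehicle:
  {P1} + {P2, P3, P4}: 26 + 35 = 61
  {P2} + {P1, P3, P4}: 22 + 29 = 51
  {P1, P2} + {P3, P4}: 44 + 20 = 64
  {P3} + {P1, P2, P4}: 18 + 44 = 62
  {P1, P3} + {P2, P4}: 29 + 34 = 63
  {P2, P3} + {P1, P4}: 33 + 26 = 59
  … (7 splits in total)
Best: vehicle 1 Hub → P2 → Hub = 22; vehicle 2 Hub → P3 → P1 → P4 → Hub = 29; combined 51.

Minimum combined distance: 51 km.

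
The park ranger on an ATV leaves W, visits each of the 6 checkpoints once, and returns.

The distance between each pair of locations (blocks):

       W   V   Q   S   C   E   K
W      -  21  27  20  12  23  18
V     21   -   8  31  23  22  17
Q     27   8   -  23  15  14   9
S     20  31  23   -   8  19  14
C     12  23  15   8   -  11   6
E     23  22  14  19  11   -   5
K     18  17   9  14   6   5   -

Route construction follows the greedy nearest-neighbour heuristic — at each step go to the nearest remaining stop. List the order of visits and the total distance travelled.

Nearest-neighbour total = 96 blocks; route W → C → K → E → Q → V → S → W.

At W the remaining stops are C 12, K 18, S 20, V 21, E 23, Q 27; go to C.
At C the remaining stops are K 6, S 8, E 11, Q 15, V 23; go to K.
At K the remaining stops are E 5, Q 9, S 14, V 17; go to E.
At E the remaining stops are Q 14, S 19, V 22; go to Q.
At Q the remaining stops are V 8, S 23; go to V.
At V the remaining stops are S 31; go to S.
Return S→W: 20.
Total = 12 + 6 + 5 + 14 + 8 + 31 + 20 = 96.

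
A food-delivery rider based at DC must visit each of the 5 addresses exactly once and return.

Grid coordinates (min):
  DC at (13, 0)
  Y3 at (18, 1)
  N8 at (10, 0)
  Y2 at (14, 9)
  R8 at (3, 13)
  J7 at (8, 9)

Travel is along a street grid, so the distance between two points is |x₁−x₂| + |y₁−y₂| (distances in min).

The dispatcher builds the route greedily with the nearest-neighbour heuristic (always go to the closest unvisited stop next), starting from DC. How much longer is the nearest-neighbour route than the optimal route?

Excess over optimum: 6 min.

From DC: N8=3, Y3=6, Y2=10, J7=14, R8=23 → choose N8 (3).
From N8: Y3=9, J7=11, Y2=13, R8=20 → choose Y3 (9).
From Y3: Y2=12, J7=18, R8=27 → choose Y2 (12).
From Y2: J7=6, R8=15 → choose J7 (6).
From J7: R8=9 → choose R8 (9).
NN route DC → N8 → Y3 → Y2 → J7 → R8 → DC costs 62.
Optimal: DC → Y3 → Y2 → R8 → J7 → N8 → DC costs 56 (by enumerating all 60 distinct tours).
Excess = 62 − 56 = 6.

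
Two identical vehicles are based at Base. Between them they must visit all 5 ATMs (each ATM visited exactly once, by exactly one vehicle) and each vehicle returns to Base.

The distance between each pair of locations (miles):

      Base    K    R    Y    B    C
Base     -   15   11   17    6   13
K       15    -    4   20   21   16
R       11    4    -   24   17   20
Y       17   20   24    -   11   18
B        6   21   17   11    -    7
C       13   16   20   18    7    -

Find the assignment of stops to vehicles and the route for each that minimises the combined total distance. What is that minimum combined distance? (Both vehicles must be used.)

Check every non-empty split of the stops between the two vehicles; for each half take its own optimal tour:
  {K} + {R, Y, B, C}: 30 + 66 = 96
  {R} + {K, Y, B, C}: 22 + 66 = 88
  {K, R} + {Y, B, C}: 30 + 48 = 78
  {Y} + {K, R, B, C}: 34 + 44 = 78
  {K, Y} + {R, B, C}: 52 + 44 = 96
  {R, Y} + {K, B, C}: 52 + 44 = 96
  … (15 splits in total)
Best: vehicle 1 Base → K → R → Base = 30; vehicle 2 Base → Y → B → C → Base = 48; combined 78.

Minimum combined distance: 78 miles.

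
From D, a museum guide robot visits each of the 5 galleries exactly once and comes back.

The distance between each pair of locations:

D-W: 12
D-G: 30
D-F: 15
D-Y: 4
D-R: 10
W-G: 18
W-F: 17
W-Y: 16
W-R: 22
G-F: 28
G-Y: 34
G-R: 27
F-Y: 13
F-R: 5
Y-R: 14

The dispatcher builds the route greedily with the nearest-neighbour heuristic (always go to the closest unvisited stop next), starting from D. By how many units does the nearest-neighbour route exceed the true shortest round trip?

Excess over optimum: 13.

D: Y=4, R=10, W=12, F=15, G=30 ⇒ Y
Y: F=13, R=14, W=16, G=34 ⇒ F
F: R=5, W=17, G=28 ⇒ R
R: W=22, G=27 ⇒ W
W: G=18 ⇒ G
NN route D → Y → F → R → W → G → D costs 92.
Optimal: D → W → G → R → F → Y → D costs 79 (by enumerating all 60 distinct tours).
Excess = 92 − 79 = 13.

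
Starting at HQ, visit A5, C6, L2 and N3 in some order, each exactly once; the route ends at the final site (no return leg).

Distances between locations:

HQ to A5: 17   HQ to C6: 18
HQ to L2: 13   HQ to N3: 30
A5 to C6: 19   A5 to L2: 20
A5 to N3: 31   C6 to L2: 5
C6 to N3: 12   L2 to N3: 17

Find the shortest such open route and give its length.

54 — the minimum one-way total.

There are 4! = 24 possible orderings.
HQ → A5 → C6 → L2 → N3: 17+19+5+17 = 58
HQ → A5 → C6 → N3 → L2: 17+19+12+17 = 65
HQ → A5 → L2 → C6 → N3: 17+20+5+12 = 54
HQ → A5 → L2 → N3 → C6: 17+20+17+12 = 66
HQ → A5 → N3 → C6 → L2: 17+31+12+5 = 65
HQ → A5 → N3 → L2 → C6: 17+31+17+5 = 70
HQ → C6 → A5 → L2 → N3: 18+19+20+17 = 74
HQ → C6 → A5 → N3 → L2: 18+19+31+17 = 85
HQ → C6 → L2 → A5 → N3: 18+5+20+31 = 74
HQ → C6 → L2 → N3 → A5: 18+5+17+31 = 71
HQ → C6 → N3 → A5 → L2: 18+12+31+20 = 81
HQ → C6 → N3 → L2 → A5: 18+12+17+20 = 67
HQ → L2 → A5 → C6 → N3: 13+20+19+12 = 64
HQ → L2 → A5 → N3 → C6: 13+20+31+12 = 76
… (10 more)
The minimum is 54.
One shortest path: HQ → A5 → L2 → C6 → N3.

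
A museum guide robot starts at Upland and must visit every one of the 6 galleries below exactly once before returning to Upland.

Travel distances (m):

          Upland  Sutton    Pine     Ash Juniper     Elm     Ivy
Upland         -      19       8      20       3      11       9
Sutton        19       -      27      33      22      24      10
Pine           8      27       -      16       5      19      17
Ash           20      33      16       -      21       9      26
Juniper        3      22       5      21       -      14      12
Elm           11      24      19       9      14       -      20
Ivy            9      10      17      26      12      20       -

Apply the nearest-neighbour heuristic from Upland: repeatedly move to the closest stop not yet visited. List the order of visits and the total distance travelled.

Upland → [Juniper:3 / Pine:8 / Ivy:9 / Elm:11 / Sutton:19 / Ash:20] → Juniper (3)
Juniper → [Pine:5 / Ivy:12 / Elm:14 / Ash:21 / Sutton:22] → Pine (5)
Pine → [Ash:16 / Ivy:17 / Elm:19 / Sutton:27] → Ash (16)
Ash → [Elm:9 / Ivy:26 / Sutton:33] → Elm (9)
Elm → [Ivy:20 / Sutton:24] → Ivy (20)
Ivy → [Sutton:10] → Sutton (10)
Return Sutton→Upland: 19.
Total = 3 + 5 + 16 + 9 + 20 + 10 + 19 = 82.

Total distance 82 m via the nearest-neighbour route Upland → Juniper → Pine → Ash → Elm → Ivy → Sutton → Upland.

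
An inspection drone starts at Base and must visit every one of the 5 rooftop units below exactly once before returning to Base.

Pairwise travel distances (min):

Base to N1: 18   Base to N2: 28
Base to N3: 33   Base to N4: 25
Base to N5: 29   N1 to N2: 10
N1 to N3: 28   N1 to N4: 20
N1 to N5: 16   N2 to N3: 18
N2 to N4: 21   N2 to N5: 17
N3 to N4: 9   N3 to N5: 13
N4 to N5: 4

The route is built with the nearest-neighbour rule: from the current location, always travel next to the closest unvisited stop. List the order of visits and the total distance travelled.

Nearest-neighbour total = 91 min; route Base → N1 → N2 → N5 → N4 → N3 → Base.

Base → [N1:18 / N4:25 / N2:28 / N5:29 / N3:33] → N1 (18)
N1 → [N2:10 / N5:16 / N4:20 / N3:28] → N2 (10)
N2 → [N5:17 / N3:18 / N4:21] → N5 (17)
N5 → [N4:4 / N3:13] → N4 (4)
N4 → [N3:9] → N3 (9)
Return N3→Base: 33.
Total = 18 + 10 + 17 + 4 + 9 + 33 = 91.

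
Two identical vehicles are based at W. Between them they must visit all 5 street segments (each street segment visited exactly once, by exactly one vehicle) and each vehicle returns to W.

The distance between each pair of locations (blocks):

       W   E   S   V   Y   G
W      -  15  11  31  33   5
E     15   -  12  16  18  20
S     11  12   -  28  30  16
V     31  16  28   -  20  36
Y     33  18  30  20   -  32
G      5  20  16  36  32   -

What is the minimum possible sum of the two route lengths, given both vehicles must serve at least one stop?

Check every non-empty split of the stops between the two vehicles; for each half take its own optimal tour:
  {E} + {S, V, Y, G}: 30 + 96 = 126
  {S} + {E, V, Y, G}: 22 + 88 = 110
  {E, S} + {V, Y, G}: 38 + 88 = 126
  {V} + {E, S, Y, G}: 62 + 78 = 140
  {E, V} + {S, Y, G}: 62 + 78 = 140
  {S, V} + {E, Y, G}: 70 + 70 = 140
  … (15 splits in total)
  {E, S, V, Y} + {G}: 92 + 10 = 102  ← best
Best: vehicle 1 W → E → V → Y → S → W = 92; vehicle 2 W → G → W = 10; combined 102.

102 blocks — the smallest possible combined total.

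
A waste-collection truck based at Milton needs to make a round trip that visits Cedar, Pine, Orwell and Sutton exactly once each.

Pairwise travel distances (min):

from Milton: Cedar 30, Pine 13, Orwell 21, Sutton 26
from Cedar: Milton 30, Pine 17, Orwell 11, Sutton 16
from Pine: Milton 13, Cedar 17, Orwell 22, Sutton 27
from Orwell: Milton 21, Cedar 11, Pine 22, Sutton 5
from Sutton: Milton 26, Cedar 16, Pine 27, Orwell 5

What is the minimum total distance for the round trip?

72 min — the shortest possible round trip.

Milton → Cedar → Pine → Orwell → Sutton → Milton: 30+17+22+5+26 = 100
Milton → Cedar → Pine → Sutton → Orwell → Milton: 30+17+27+5+21 = 100
Milton → Cedar → Orwell → Pine → Sutton → Milton: 30+11+22+27+26 = 116
Milton → Cedar → Orwell → Sutton → Pine → Milton: 30+11+5+27+13 = 86
Milton → Cedar → Sutton → Pine → Orwell → Milton: 30+16+27+22+21 = 116
Milton → Cedar → Sutton → Orwell → Pine → Milton: 30+16+5+22+13 = 86
Milton → Pine → Cedar → Orwell → Sutton → Milton: 13+17+11+5+26 = 72
Milton → Pine → Cedar → Sutton → Orwell → Milton: 13+17+16+5+21 = 72
Milton → Pine → Orwell → Cedar → Sutton → Milton: 13+22+11+16+26 = 88
Milton → Pine → Sutton → Cedar → Orwell → Milton: 13+27+16+11+21 = 88
Milton → Orwell → Cedar → Pine → Sutton → Milton: 21+11+17+27+26 = 102
Milton → Orwell → Pine → Cedar → Sutton → Milton: 21+22+17+16+26 = 102
The minimum is 72.
One optimal route: Milton → Pine → Cedar → Orwell → Sutton → Milton (or its reverse).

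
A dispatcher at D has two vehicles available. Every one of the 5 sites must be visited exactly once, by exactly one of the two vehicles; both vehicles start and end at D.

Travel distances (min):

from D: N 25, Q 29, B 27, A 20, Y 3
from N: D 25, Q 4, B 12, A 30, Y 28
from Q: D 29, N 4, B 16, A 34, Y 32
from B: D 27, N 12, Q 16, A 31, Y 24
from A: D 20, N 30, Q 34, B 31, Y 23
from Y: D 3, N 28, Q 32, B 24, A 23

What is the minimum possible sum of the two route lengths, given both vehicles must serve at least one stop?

102 min — the smallest possible combined total.

There are 2^4 − 1 = 15 ways to divide the 5 stops into two non-empty groups. For each, the best each vehicle can do is its own shortest tour through its group:
  {N} + {Q, B, A, Y}: 50 + 97 = 147
  {Q} + {N, B, A, Y}: 58 + 89 = 147
  {N, Q} + {B, A, Y}: 58 + 78 = 136
  {B} + {N, Q, A, Y}: 54 + 89 = 143
  {N, B} + {Q, A, Y}: 64 + 89 = 153
  {Q, B} + {N, A, Y}: 72 + 81 = 153
  … (15 splits in total)
  {N, Q, B, A} + {Y}: 96 + 6 = 102  ← best
Best: vehicle 1 D → N → Q → B → A → D = 96; vehicle 2 D → Y → D = 6; combined 102.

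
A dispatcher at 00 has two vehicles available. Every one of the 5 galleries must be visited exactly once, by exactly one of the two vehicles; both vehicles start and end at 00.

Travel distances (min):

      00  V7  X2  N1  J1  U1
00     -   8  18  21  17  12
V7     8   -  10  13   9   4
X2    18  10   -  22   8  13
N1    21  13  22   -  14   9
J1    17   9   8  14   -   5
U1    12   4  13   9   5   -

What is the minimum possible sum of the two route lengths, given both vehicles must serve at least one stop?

Minimum combined distance: 77 min.

There are 2^4 − 1 = 15 ways to divide the 5 stops into two non-empty groups. For each, the best each vehicle can do is its own shortest tour through its group:
  {V7} + {X2, N1, J1, U1}: 16 + 61 = 77
  {X2} + {V7, N1, J1, U1}: 36 + 52 = 88
  {V7, X2} + {N1, J1, U1}: 36 + 52 = 88
  {N1} + {V7, X2, J1, U1}: 42 + 43 = 85
  {V7, N1} + {X2, J1, U1}: 42 + 43 = 85
  {X2, N1} + {V7, J1, U1}: 61 + 34 = 95
  … (15 splits in total)
Best: vehicle 1 00 → V7 → 00 = 16; vehicle 2 00 → X2 → J1 → N1 → U1 → 00 = 61; combined 77.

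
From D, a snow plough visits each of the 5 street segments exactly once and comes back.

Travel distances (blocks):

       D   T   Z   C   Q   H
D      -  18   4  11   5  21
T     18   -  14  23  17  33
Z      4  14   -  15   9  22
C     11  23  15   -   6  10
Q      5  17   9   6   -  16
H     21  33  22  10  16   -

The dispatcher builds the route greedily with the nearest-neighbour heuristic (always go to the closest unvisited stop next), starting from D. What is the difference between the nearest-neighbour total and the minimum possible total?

From D: Z=4, Q=5, C=11, T=18, H=21 → choose Z (4).
From Z: Q=9, T=14, C=15, H=22 → choose Q (9).
From Q: C=6, H=16, T=17 → choose C (6).
From C: H=10, T=23 → choose H (10).
From H: T=33 → choose T (33).
NN route D → Z → Q → C → H → T → D costs 80.
Optimal: D → Z → T → C → H → Q → D costs 72 (by enumerating all 60 distinct tours).
Excess = 80 − 72 = 8.

The nearest-neighbour route is 8 blocks longer than optimal.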